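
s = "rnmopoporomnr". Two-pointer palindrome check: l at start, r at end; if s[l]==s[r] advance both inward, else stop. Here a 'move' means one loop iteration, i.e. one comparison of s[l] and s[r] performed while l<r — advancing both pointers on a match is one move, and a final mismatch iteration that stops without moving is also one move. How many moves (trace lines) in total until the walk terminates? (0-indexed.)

5 moves

[0,12] 'r'=='r' → l++,r--
[1,11] 'n'=='n' → l++,r--
[2,10] 'm'=='m' → l++,r--
[3,9] 'o'=='o' → l++,r--
[4,8] 'p'!='r' → stop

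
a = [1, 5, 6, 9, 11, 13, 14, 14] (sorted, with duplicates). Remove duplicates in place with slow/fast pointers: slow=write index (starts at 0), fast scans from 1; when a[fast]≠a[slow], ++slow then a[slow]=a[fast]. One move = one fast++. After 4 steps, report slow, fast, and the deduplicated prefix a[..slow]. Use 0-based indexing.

slow=4, fast=5, prefix=[1, 5, 6, 9, 11]

slow=0 fast=1: a[fast]=5≠a[slow]=1 write a[1]=5, slow++,fast++
slow=1 fast=2: a[fast]=6≠a[slow]=5 write a[2]=6, slow++,fast++
slow=2 fast=3: a[fast]=9≠a[slow]=6 write a[3]=9, slow++,fast++
slow=3 fast=4: a[fast]=11≠a[slow]=9 write a[4]=11, slow++,fast++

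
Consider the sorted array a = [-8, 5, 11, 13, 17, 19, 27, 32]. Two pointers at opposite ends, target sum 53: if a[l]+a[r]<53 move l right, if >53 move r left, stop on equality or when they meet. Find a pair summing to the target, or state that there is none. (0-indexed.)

no pair

[0,7] -8+32=24 <53 → l++
[1,7] 5+32=37 <53 → l++
[2,7] 11+32=43 <53 → l++
[3,7] 13+32=45 <53 → l++
[4,7] 17+32=49 <53 → l++
[5,7] 19+32=51 <53 → l++
[6,7] 27+32=59 >53 → r--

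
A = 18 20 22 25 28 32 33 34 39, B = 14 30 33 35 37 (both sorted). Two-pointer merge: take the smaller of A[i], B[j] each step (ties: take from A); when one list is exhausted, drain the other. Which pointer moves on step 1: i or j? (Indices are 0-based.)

j

i=0 j=0: A[i]=18>B[j]=14 take 14, j++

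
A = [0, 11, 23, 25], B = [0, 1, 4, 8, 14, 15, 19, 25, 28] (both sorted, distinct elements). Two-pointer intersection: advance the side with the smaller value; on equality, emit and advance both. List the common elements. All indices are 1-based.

i=1 j=1: 0==0 emit, i++,j++
i=2 j=2: 11>1, j++
i=2 j=3: 11>4, j++
i=2 j=4: 11>8, j++
i=2 j=5: 11<14, i++
i=3 j=5: 23>14, j++
i=3 j=6: 23>15, j++
i=3 j=7: 23>19, j++
i=3 j=8: 23<25, i++
i=4 j=8: 25==25 emit, i++,j++

intersection = [0, 25]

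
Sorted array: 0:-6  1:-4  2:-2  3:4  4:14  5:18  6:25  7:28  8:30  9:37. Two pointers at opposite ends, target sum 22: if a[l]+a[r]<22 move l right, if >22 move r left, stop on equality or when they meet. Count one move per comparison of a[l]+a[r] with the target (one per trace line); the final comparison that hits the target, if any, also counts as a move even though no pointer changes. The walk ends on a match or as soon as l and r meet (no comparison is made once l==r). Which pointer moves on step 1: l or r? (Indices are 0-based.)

r

l=0 r=9: -6+37=31 >22, r--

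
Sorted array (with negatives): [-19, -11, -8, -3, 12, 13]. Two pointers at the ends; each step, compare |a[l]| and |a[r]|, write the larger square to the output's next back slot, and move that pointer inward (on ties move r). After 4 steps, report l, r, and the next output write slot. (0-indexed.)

l=2, r=3, next write slot=1

l=0 r=5: |-19|>|13| out[5]=361, l++
l=1 r=5: |-11|<=|13| out[4]=169, r--
l=1 r=4: |-11|<=|12| out[3]=144, r--
l=1 r=3: |-11|>|-3| out[2]=121, l++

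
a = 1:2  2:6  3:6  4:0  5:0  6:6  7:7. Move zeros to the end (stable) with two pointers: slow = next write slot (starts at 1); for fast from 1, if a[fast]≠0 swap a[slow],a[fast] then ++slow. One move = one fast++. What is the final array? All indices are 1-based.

slow=1 fast=1: a[fast]=2≠0 swap→a[1]=2, slow++,fast++
slow=2 fast=2: a[fast]=6≠0 swap→a[2]=6, slow++,fast++
slow=3 fast=3: a[fast]=6≠0 swap→a[3]=6, slow++,fast++
slow=4 fast=4: a[fast]=0, fast++
slow=4 fast=5: a[fast]=0, fast++
slow=4 fast=6: a[fast]=6≠0 swap→a[4]=6, slow++,fast++
slow=5 fast=7: a[fast]=7≠0 swap→a[5]=7, slow++,fast++

[2, 6, 6, 6, 7, 0, 0]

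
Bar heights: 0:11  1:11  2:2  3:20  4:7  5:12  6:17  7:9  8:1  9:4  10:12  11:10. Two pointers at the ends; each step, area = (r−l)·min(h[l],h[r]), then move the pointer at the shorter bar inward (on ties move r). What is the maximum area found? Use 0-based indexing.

[0,11] min(11,10)*11=110 best=110 * → r--
[0,10] min(11,12)*10=110 best=110 → l++
[1,10] min(11,12)*9=99 best=110 → l++
[2,10] min(2,12)*8=16 best=110 → l++
[3,10] min(20,12)*7=84 best=110 → r--
[3,9] min(20,4)*6=24 best=110 → r--
[3,8] min(20,1)*5=5 best=110 → r--
[3,7] min(20,9)*4=36 best=110 → r--
[3,6] min(20,17)*3=51 best=110 → r--
[3,5] min(20,12)*2=24 best=110 → r--
[3,4] min(20,7)*1=7 best=110 → r--

max area = 110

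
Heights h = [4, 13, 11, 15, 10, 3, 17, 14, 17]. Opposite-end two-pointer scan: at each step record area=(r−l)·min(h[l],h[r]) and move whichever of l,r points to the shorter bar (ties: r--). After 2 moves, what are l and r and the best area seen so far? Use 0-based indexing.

l=2, r=8, best area=91

[0,8] min(4,17)*8=32 best=32 * → l++
[1,8] min(13,17)*7=91 best=91 * → l++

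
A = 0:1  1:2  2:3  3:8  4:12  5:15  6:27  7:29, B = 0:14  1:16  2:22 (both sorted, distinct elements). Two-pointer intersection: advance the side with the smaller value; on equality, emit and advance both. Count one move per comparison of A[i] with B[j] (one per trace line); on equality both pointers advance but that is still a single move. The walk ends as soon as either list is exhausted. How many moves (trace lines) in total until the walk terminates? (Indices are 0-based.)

i=0 j=0: 1<14, i++
i=1 j=0: 2<14, i++
i=2 j=0: 3<14, i++
i=3 j=0: 8<14, i++
i=4 j=0: 12<14, i++
i=5 j=0: 15>14, j++
i=5 j=1: 15<16, i++
i=6 j=1: 27>16, j++
i=6 j=2: 27>22, j++

9 moves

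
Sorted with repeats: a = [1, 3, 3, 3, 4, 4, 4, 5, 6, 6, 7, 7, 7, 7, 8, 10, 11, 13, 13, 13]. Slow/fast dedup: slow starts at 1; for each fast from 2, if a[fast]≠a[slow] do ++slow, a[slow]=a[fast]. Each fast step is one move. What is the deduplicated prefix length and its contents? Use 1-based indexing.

length 10; prefix = [1, 3, 4, 5, 6, 7, 8, 10, 11, 13]

(s=1,f=2) a[fast]=3≠a[slow]=1 write a[2]=3 → slow++,fast++
(s=2,f=3) a[fast]=3=a[slow] dup → fast++
(s=2,f=4) a[fast]=3=a[slow] dup → fast++
(s=2,f=5) a[fast]=4≠a[slow]=3 write a[3]=4 → slow++,fast++
(s=3,f=6) a[fast]=4=a[slow] dup → fast++
(s=3,f=7) a[fast]=4=a[slow] dup → fast++
(s=3,f=8) a[fast]=5≠a[slow]=4 write a[4]=5 → slow++,fast++
(s=4,f=9) a[fast]=6≠a[slow]=5 write a[5]=6 → slow++,fast++
(s=5,f=10) a[fast]=6=a[slow] dup → fast++
(s=5,f=11) a[fast]=7≠a[slow]=6 write a[6]=7 → slow++,fast++
(s=6,f=12) a[fast]=7=a[slow] dup → fast++
(s=6,f=13) a[fast]=7=a[slow] dup → fast++
(s=6,f=14) a[fast]=7=a[slow] dup → fast++
(s=6,f=15) a[fast]=8≠a[slow]=7 write a[7]=8 → slow++,fast++
(s=7,f=16) a[fast]=10≠a[slow]=8 write a[8]=10 → slow++,fast++
(s=8,f=17) a[fast]=11≠a[slow]=10 write a[9]=11 → slow++,fast++
(s=9,f=18) a[fast]=13≠a[slow]=11 write a[10]=13 → slow++,fast++
(s=10,f=19) a[fast]=13=a[slow] dup → fast++
(s=10,f=20) a[fast]=13=a[slow] dup → fast++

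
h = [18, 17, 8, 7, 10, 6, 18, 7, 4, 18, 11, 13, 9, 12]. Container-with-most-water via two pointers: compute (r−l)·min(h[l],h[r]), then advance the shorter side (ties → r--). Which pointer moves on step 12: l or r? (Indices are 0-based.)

r

[0,13] min(18,12)*13=156 best=156 * → r--
[0,12] min(18,9)*12=108 best=156 → r--
[0,11] min(18,13)*11=143 best=156 → r--
[0,10] min(18,11)*10=110 best=156 → r--
[0,9] min(18,18)*9=162 best=162 * → r--
[0,8] min(18,4)*8=32 best=162 → r--
[0,7] min(18,7)*7=49 best=162 → r--
[0,6] min(18,18)*6=108 best=162 → r--
[0,5] min(18,6)*5=30 best=162 → r--
[0,4] min(18,10)*4=40 best=162 → r--
[0,3] min(18,7)*3=21 best=162 → r--
[0,2] min(18,8)*2=16 best=162 → r--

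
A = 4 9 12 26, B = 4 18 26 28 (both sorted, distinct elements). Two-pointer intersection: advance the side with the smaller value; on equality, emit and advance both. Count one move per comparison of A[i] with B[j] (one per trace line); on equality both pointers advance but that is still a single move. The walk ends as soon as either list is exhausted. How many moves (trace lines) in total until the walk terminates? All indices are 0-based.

[i=0,j=0] 4==4 emit → i++,j++
[i=1,j=1] 9<18 → i++
[i=2,j=1] 12<18 → i++
[i=3,j=1] 26>18 → j++
[i=3,j=2] 26==26 emit → i++,j++

5 moves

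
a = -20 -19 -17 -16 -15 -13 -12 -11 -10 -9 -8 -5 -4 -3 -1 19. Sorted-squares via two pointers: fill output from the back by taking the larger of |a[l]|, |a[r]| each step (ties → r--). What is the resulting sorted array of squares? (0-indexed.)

[0,15] |-20|>|19| out[15]=400 → l++
[1,15] |-19|<=|19| out[14]=361 → r--
[1,14] |-19|>|-1| out[13]=361 → l++
[2,14] |-17|>|-1| out[12]=289 → l++
[3,14] |-16|>|-1| out[11]=256 → l++
[4,14] |-15|>|-1| out[10]=225 → l++
[5,14] |-13|>|-1| out[9]=169 → l++
[6,14] |-12|>|-1| out[8]=144 → l++
[7,14] |-11|>|-1| out[7]=121 → l++
[8,14] |-10|>|-1| out[6]=100 → l++
[9,14] |-9|>|-1| out[5]=81 → l++
[10,14] |-8|>|-1| out[4]=64 → l++
[11,14] |-5|>|-1| out[3]=25 → l++
[12,14] |-4|>|-1| out[2]=16 → l++
[13,14] |-3|>|-1| out[1]=9 → l++
[14,14] |-1|<=|-1| out[0]=1 → r--

[1, 9, 16, 25, 64, 81, 100, 121, 144, 169, 225, 256, 289, 361, 361, 400]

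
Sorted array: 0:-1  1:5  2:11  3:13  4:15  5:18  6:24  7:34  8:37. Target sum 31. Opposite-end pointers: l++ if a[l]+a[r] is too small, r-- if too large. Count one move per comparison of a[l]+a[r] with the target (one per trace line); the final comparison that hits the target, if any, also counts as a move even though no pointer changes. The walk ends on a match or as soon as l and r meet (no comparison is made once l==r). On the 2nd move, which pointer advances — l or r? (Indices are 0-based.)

[0,8] -1+37=36 >31 → r--
[0,7] -1+34=33 >31 → r--

r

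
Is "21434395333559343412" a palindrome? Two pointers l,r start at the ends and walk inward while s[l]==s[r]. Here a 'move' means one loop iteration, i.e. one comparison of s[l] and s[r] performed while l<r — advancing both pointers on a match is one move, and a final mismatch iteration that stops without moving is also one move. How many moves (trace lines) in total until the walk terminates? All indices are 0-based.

9 moves

l=0 r=19: '2'=='2', l++,r--
l=1 r=18: '1'=='1', l++,r--
l=2 r=17: '4'=='4', l++,r--
l=3 r=16: '3'=='3', l++,r--
l=4 r=15: '4'=='4', l++,r--
l=5 r=14: '3'=='3', l++,r--
l=6 r=13: '9'=='9', l++,r--
l=7 r=12: '5'=='5', l++,r--
l=8 r=11: '3'!='5', stop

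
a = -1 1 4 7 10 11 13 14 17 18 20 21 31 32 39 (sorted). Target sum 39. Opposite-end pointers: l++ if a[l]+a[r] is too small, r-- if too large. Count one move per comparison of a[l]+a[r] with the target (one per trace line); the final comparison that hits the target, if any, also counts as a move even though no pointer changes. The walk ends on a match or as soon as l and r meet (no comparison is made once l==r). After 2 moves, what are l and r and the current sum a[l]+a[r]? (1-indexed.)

l=1 r=15: -1+39=38 <39, l++
l=2 r=15: 1+39=40 >39, r--

l=2, r=14, sum=33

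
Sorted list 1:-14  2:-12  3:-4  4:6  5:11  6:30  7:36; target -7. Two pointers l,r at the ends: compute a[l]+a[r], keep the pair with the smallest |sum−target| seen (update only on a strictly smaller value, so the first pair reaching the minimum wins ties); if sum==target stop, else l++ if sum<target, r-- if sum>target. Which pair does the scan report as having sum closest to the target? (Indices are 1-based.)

pair (-14, 6) with sum -8 (|Δ|=1)

l=1 r=7: -14+36=22 d=29 *, r--
l=1 r=6: -14+30=16 d=23 *, r--
l=1 r=5: -14+11=-3 d=4 *, r--
l=1 r=4: -14+6=-8 d=1 *, l++
l=2 r=4: -12+6=-6 d=1, r--
l=2 r=3: -12+-4=-16 d=9, l++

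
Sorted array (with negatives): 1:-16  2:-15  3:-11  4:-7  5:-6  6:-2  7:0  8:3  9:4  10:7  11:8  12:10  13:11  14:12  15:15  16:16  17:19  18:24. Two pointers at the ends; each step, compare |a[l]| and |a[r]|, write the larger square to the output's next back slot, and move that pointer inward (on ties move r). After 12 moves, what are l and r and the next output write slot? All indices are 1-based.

l=1 r=18: |-16|<=|24| out[18]=576, r--
l=1 r=17: |-16|<=|19| out[17]=361, r--
l=1 r=16: |-16|<=|16| out[16]=256, r--
l=1 r=15: |-16|>|15| out[15]=256, l++
l=2 r=15: |-15|<=|15| out[14]=225, r--
l=2 r=14: |-15|>|12| out[13]=225, l++
l=3 r=14: |-11|<=|12| out[12]=144, r--
l=3 r=13: |-11|<=|11| out[11]=121, r--
l=3 r=12: |-11|>|10| out[10]=121, l++
l=4 r=12: |-7|<=|10| out[9]=100, r--
l=4 r=11: |-7|<=|8| out[8]=64, r--
l=4 r=10: |-7|<=|7| out[7]=49, r--

l=4, r=9, next write slot=6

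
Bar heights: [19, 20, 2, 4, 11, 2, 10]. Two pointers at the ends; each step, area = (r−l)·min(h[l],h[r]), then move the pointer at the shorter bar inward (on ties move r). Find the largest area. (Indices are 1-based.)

max area = 60

[1,7] min(19,10)*6=60 best=60 * → r--
[1,6] min(19,2)*5=10 best=60 → r--
[1,5] min(19,11)*4=44 best=60 → r--
[1,4] min(19,4)*3=12 best=60 → r--
[1,3] min(19,2)*2=4 best=60 → r--
[1,2] min(19,20)*1=19 best=60 → l++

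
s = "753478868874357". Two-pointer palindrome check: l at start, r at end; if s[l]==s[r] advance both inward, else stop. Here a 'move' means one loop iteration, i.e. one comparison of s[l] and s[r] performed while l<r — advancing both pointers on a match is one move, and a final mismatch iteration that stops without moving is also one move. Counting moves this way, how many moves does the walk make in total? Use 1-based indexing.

7 moves

[1,15] '7'=='7' → l++,r--
[2,14] '5'=='5' → l++,r--
[3,13] '3'=='3' → l++,r--
[4,12] '4'=='4' → l++,r--
[5,11] '7'=='7' → l++,r--
[6,10] '8'=='8' → l++,r--
[7,9] '8'=='8' → l++,r--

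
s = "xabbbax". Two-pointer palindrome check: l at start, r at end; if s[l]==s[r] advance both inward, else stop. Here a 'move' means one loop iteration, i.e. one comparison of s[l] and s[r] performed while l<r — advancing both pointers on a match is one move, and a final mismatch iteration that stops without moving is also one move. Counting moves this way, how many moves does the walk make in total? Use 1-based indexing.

3 moves

[1,7] 'x'=='x' → l++,r--
[2,6] 'a'=='a' → l++,r--
[3,5] 'b'=='b' → l++,r--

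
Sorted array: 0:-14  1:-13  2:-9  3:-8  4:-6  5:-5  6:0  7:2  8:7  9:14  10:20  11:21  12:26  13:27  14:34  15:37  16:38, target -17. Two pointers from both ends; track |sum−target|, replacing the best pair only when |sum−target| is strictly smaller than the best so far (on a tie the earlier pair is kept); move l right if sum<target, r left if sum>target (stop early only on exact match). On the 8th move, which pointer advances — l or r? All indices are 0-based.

r

[0,16] -14+38=24 d=41 * → r--
[0,15] -14+37=23 d=40 * → r--
[0,14] -14+34=20 d=37 * → r--
[0,13] -14+27=13 d=30 * → r--
[0,12] -14+26=12 d=29 * → r--
[0,11] -14+21=7 d=24 * → r--
[0,10] -14+20=6 d=23 * → r--
[0,9] -14+14=0 d=17 * → r--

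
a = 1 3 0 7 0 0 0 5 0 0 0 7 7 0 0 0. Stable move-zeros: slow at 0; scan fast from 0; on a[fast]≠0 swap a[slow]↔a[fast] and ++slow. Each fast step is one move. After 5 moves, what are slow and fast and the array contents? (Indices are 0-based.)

(s=0,f=0) a[fast]=1≠0 swap→a[0]=1 → slow++,fast++
(s=1,f=1) a[fast]=3≠0 swap→a[1]=3 → slow++,fast++
(s=2,f=2) a[fast]=0 → fast++
(s=2,f=3) a[fast]=7≠0 swap→a[2]=7 → slow++,fast++
(s=3,f=4) a[fast]=0 → fast++

slow=3, fast=5, a=[1, 3, 7, 0, 0, 0, 0, 5, 0, 0, 0, 7, 7, 0, 0, 0]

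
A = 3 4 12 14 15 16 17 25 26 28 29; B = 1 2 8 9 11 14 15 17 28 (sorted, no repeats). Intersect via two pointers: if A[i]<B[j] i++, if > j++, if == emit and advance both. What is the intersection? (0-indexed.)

i=0 j=0: 3>1, j++
i=0 j=1: 3>2, j++
i=0 j=2: 3<8, i++
i=1 j=2: 4<8, i++
i=2 j=2: 12>8, j++
i=2 j=3: 12>9, j++
i=2 j=4: 12>11, j++
i=2 j=5: 12<14, i++
i=3 j=5: 14==14 emit, i++,j++
i=4 j=6: 15==15 emit, i++,j++
i=5 j=7: 16<17, i++
i=6 j=7: 17==17 emit, i++,j++
i=7 j=8: 25<28, i++
i=8 j=8: 26<28, i++
i=9 j=8: 28==28 emit, i++,j++

intersection = [14, 15, 17, 28]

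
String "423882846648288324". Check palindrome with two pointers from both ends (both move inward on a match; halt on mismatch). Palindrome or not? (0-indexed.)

l=0 r=17: '4'=='4', l++,r--
l=1 r=16: '2'=='2', l++,r--
l=2 r=15: '3'=='3', l++,r--
l=3 r=14: '8'=='8', l++,r--
l=4 r=13: '8'=='8', l++,r--
l=5 r=12: '2'=='2', l++,r--
l=6 r=11: '8'=='8', l++,r--
l=7 r=10: '4'=='4', l++,r--
l=8 r=9: '6'=='6', l++,r--

palindrome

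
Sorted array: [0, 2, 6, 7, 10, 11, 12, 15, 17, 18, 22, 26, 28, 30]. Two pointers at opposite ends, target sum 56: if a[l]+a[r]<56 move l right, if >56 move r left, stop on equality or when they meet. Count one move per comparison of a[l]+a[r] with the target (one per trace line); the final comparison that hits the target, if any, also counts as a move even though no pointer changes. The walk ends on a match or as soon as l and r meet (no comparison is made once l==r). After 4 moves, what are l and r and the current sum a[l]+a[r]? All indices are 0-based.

l=0 r=13: 0+30=30 <56, l++
l=1 r=13: 2+30=32 <56, l++
l=2 r=13: 6+30=36 <56, l++
l=3 r=13: 7+30=37 <56, l++

l=4, r=13, sum=40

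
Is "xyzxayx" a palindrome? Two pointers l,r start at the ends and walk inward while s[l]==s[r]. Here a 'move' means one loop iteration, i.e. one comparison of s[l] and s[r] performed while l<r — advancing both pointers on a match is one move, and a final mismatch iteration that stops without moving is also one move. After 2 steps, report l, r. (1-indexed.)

l=1 r=7: 'x'=='x', l++,r--
l=2 r=6: 'y'=='y', l++,r--

l=3, r=5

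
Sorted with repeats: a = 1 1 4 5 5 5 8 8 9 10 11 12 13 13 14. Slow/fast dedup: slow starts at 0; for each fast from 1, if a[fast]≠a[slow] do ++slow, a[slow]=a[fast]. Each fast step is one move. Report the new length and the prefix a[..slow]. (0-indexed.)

length 10; prefix = [1, 4, 5, 8, 9, 10, 11, 12, 13, 14]

slow=0 fast=1: a[fast]=1=a[slow] dup, fast++
slow=0 fast=2: a[fast]=4≠a[slow]=1 write a[1]=4, slow++,fast++
slow=1 fast=3: a[fast]=5≠a[slow]=4 write a[2]=5, slow++,fast++
slow=2 fast=4: a[fast]=5=a[slow] dup, fast++
slow=2 fast=5: a[fast]=5=a[slow] dup, fast++
slow=2 fast=6: a[fast]=8≠a[slow]=5 write a[3]=8, slow++,fast++
slow=3 fast=7: a[fast]=8=a[slow] dup, fast++
slow=3 fast=8: a[fast]=9≠a[slow]=8 write a[4]=9, slow++,fast++
slow=4 fast=9: a[fast]=10≠a[slow]=9 write a[5]=10, slow++,fast++
slow=5 fast=10: a[fast]=11≠a[slow]=10 write a[6]=11, slow++,fast++
slow=6 fast=11: a[fast]=12≠a[slow]=11 write a[7]=12, slow++,fast++
slow=7 fast=12: a[fast]=13≠a[slow]=12 write a[8]=13, slow++,fast++
slow=8 fast=13: a[fast]=13=a[slow] dup, fast++
slow=8 fast=14: a[fast]=14≠a[slow]=13 write a[9]=14, slow++,fast++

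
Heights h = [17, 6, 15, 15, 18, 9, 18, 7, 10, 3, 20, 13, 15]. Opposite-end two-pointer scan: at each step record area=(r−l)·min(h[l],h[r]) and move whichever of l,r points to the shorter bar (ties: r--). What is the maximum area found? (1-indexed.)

max area = 180

[1,13] min(17,15)*12=180 best=180 * → r--
[1,12] min(17,13)*11=143 best=180 → r--
[1,11] min(17,20)*10=170 best=180 → l++
[2,11] min(6,20)*9=54 best=180 → l++
[3,11] min(15,20)*8=120 best=180 → l++
[4,11] min(15,20)*7=105 best=180 → l++
[5,11] min(18,20)*6=108 best=180 → l++
[6,11] min(9,20)*5=45 best=180 → l++
[7,11] min(18,20)*4=72 best=180 → l++
[8,11] min(7,20)*3=21 best=180 → l++
[9,11] min(10,20)*2=20 best=180 → l++
[10,11] min(3,20)*1=3 best=180 → l++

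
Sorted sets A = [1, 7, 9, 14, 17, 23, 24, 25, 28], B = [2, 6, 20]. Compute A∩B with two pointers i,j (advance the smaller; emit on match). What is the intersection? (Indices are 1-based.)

intersection = []

i=1 j=1: 1<2, i++
i=2 j=1: 7>2, j++
i=2 j=2: 7>6, j++
i=2 j=3: 7<20, i++
i=3 j=3: 9<20, i++
i=4 j=3: 14<20, i++
i=5 j=3: 17<20, i++
i=6 j=3: 23>20, j++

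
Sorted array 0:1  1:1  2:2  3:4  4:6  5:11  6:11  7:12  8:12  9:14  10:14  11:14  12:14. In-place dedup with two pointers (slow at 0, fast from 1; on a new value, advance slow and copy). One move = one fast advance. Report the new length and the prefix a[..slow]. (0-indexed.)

slow=0 fast=1: a[fast]=1=a[slow] dup, fast++
slow=0 fast=2: a[fast]=2≠a[slow]=1 write a[1]=2, slow++,fast++
slow=1 fast=3: a[fast]=4≠a[slow]=2 write a[2]=4, slow++,fast++
slow=2 fast=4: a[fast]=6≠a[slow]=4 write a[3]=6, slow++,fast++
slow=3 fast=5: a[fast]=11≠a[slow]=6 write a[4]=11, slow++,fast++
slow=4 fast=6: a[fast]=11=a[slow] dup, fast++
slow=4 fast=7: a[fast]=12≠a[slow]=11 write a[5]=12, slow++,fast++
slow=5 fast=8: a[fast]=12=a[slow] dup, fast++
slow=5 fast=9: a[fast]=14≠a[slow]=12 write a[6]=14, slow++,fast++
slow=6 fast=10: a[fast]=14=a[slow] dup, fast++
slow=6 fast=11: a[fast]=14=a[slow] dup, fast++
slow=6 fast=12: a[fast]=14=a[slow] dup, fast++

length 7; prefix = [1, 2, 4, 6, 11, 12, 14]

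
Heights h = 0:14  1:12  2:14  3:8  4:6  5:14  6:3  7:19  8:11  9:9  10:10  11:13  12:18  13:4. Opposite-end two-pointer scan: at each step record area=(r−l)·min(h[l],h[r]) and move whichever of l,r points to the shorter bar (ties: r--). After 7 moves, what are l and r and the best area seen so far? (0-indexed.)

[0,13] min(14,4)*13=52 best=52 * → r--
[0,12] min(14,18)*12=168 best=168 * → l++
[1,12] min(12,18)*11=132 best=168 → l++
[2,12] min(14,18)*10=140 best=168 → l++
[3,12] min(8,18)*9=72 best=168 → l++
[4,12] min(6,18)*8=48 best=168 → l++
[5,12] min(14,18)*7=98 best=168 → l++

l=6, r=12, best area=168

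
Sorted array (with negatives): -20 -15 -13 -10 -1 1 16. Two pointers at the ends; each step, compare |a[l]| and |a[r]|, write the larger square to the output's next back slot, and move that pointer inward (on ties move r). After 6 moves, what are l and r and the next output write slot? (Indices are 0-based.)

l=4, r=4, next write slot=0

[0,6] |-20|>|16| out[6]=400 → l++
[1,6] |-15|<=|16| out[5]=256 → r--
[1,5] |-15|>|1| out[4]=225 → l++
[2,5] |-13|>|1| out[3]=169 → l++
[3,5] |-10|>|1| out[2]=100 → l++
[4,5] |-1|<=|1| out[1]=1 → r--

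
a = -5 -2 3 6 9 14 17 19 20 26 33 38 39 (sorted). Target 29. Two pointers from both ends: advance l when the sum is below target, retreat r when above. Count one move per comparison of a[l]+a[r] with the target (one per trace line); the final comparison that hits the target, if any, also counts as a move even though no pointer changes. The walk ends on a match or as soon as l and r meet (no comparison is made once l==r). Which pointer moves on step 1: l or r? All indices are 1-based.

[1,13] -5+39=34 >29 → r--

r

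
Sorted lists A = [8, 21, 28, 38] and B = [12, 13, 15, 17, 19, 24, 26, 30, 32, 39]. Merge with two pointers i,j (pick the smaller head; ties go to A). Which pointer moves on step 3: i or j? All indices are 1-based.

j

i=1 j=1: A[i]=8<=B[j]=12 take 8, i++
i=2 j=1: A[i]=21>B[j]=12 take 12, j++
i=2 j=2: A[i]=21>B[j]=13 take 13, j++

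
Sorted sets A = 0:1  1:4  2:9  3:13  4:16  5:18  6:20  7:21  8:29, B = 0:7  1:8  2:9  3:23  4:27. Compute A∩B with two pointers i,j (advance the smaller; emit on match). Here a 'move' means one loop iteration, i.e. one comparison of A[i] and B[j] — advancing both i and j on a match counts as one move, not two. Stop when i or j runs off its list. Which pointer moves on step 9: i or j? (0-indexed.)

i

i=0 j=0: 1<7, i++
i=1 j=0: 4<7, i++
i=2 j=0: 9>7, j++
i=2 j=1: 9>8, j++
i=2 j=2: 9==9 emit, i++,j++
i=3 j=3: 13<23, i++
i=4 j=3: 16<23, i++
i=5 j=3: 18<23, i++
i=6 j=3: 20<23, i++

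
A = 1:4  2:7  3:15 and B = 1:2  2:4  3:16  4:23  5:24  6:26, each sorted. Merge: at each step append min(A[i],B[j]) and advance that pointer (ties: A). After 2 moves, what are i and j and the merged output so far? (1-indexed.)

[i=1,j=1] A[i]=4>B[j]=2 take 2 → j++
[i=1,j=2] A[i]=4<=B[j]=4 take 4 → i++

i=2, j=2, merged so far=[2, 4]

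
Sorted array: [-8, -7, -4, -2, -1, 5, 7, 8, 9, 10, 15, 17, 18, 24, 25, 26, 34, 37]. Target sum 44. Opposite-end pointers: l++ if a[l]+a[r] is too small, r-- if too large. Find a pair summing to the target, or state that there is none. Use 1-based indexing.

l=1 r=18: -8+37=29 <44, l++
l=2 r=18: -7+37=30 <44, l++
l=3 r=18: -4+37=33 <44, l++
l=4 r=18: -2+37=35 <44, l++
l=5 r=18: -1+37=36 <44, l++
l=6 r=18: 5+37=42 <44, l++
l=7 r=18: 7+37=44, found

(7, 37)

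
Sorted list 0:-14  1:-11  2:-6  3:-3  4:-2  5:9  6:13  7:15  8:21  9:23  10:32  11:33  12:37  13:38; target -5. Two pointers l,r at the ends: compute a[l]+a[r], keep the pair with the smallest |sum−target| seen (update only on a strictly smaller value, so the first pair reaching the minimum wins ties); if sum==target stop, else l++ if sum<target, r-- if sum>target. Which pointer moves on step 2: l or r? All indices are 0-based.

[0,13] -14+38=24 d=29 * → r--
[0,12] -14+37=23 d=28 * → r--

r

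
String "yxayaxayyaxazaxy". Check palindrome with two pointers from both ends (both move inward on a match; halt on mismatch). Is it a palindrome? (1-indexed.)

not a palindrome (mismatch at 4,13)

[1,16] 'y'=='y' → l++,r--
[2,15] 'x'=='x' → l++,r--
[3,14] 'a'=='a' → l++,r--
[4,13] 'y'!='z' → stop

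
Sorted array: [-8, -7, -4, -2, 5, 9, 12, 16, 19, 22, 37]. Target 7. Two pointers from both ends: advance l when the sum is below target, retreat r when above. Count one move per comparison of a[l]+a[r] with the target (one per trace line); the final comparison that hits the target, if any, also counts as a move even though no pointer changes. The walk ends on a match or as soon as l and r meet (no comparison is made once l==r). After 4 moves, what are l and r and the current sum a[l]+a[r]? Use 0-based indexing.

l=0, r=6, sum=4

l=0 r=10: -8+37=29 >7, r--
l=0 r=9: -8+22=14 >7, r--
l=0 r=8: -8+19=11 >7, r--
l=0 r=7: -8+16=8 >7, r--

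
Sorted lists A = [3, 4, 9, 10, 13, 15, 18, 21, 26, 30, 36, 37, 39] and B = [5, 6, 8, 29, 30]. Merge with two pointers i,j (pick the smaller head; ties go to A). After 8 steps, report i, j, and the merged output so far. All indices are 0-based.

[i=0,j=0] A[i]=3<=B[j]=5 take 3 → i++
[i=1,j=0] A[i]=4<=B[j]=5 take 4 → i++
[i=2,j=0] A[i]=9>B[j]=5 take 5 → j++
[i=2,j=1] A[i]=9>B[j]=6 take 6 → j++
[i=2,j=2] A[i]=9>B[j]=8 take 8 → j++
[i=2,j=3] A[i]=9<=B[j]=29 take 9 → i++
[i=3,j=3] A[i]=10<=B[j]=29 take 10 → i++
[i=4,j=3] A[i]=13<=B[j]=29 take 13 → i++

i=5, j=3, merged so far=[3, 4, 5, 6, 8, 9, 10, 13]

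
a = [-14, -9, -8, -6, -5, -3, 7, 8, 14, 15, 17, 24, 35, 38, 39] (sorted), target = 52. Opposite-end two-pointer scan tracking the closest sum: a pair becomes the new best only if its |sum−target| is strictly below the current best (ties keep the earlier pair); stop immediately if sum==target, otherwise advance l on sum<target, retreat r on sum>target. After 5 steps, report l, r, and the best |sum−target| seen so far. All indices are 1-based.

[1,15] -14+39=25 d=27 * → l++
[2,15] -9+39=30 d=22 * → l++
[3,15] -8+39=31 d=21 * → l++
[4,15] -6+39=33 d=19 * → l++
[5,15] -5+39=34 d=18 * → l++

l=6, r=15, best |Δ|=18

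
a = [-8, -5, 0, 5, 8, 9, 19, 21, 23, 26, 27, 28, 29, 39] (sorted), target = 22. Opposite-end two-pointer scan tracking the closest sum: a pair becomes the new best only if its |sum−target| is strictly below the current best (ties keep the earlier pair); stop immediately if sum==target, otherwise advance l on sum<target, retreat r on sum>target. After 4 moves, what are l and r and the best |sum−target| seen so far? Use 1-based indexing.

l=2, r=11, best |Δ|=1

l=1 r=14: -8+39=31 d=9 *, r--
l=1 r=13: -8+29=21 d=1 *, l++
l=2 r=13: -5+29=24 d=2, r--
l=2 r=12: -5+28=23 d=1, r--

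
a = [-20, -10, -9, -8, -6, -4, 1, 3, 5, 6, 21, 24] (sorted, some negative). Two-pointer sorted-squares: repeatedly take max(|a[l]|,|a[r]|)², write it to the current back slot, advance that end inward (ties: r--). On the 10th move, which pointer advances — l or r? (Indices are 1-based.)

l=1 r=12: |-20|<=|24| out[12]=576, r--
l=1 r=11: |-20|<=|21| out[11]=441, r--
l=1 r=10: |-20|>|6| out[10]=400, l++
l=2 r=10: |-10|>|6| out[9]=100, l++
l=3 r=10: |-9|>|6| out[8]=81, l++
l=4 r=10: |-8|>|6| out[7]=64, l++
l=5 r=10: |-6|<=|6| out[6]=36, r--
l=5 r=9: |-6|>|5| out[5]=36, l++
l=6 r=9: |-4|<=|5| out[4]=25, r--
l=6 r=8: |-4|>|3| out[3]=16, l++

l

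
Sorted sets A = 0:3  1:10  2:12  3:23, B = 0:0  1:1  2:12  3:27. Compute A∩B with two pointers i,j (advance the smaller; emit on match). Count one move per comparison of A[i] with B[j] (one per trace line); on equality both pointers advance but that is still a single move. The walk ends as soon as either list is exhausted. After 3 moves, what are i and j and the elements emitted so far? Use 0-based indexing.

i=1, j=2, emitted=[]

[i=0,j=0] 3>0 → j++
[i=0,j=1] 3>1 → j++
[i=0,j=2] 3<12 → i++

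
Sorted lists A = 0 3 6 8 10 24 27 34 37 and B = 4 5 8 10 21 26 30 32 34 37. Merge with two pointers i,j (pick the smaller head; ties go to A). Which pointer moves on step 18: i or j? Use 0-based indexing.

i

[i=0,j=0] A[i]=0<=B[j]=4 take 0 → i++
[i=1,j=0] A[i]=3<=B[j]=4 take 3 → i++
[i=2,j=0] A[i]=6>B[j]=4 take 4 → j++
[i=2,j=1] A[i]=6>B[j]=5 take 5 → j++
[i=2,j=2] A[i]=6<=B[j]=8 take 6 → i++
[i=3,j=2] A[i]=8<=B[j]=8 take 8 → i++
[i=4,j=2] A[i]=10>B[j]=8 take 8 → j++
[i=4,j=3] A[i]=10<=B[j]=10 take 10 → i++
[i=5,j=3] A[i]=24>B[j]=10 take 10 → j++
[i=5,j=4] A[i]=24>B[j]=21 take 21 → j++
[i=5,j=5] A[i]=24<=B[j]=26 take 24 → i++
[i=6,j=5] A[i]=27>B[j]=26 take 26 → j++
[i=6,j=6] A[i]=27<=B[j]=30 take 27 → i++
[i=7,j=6] A[i]=34>B[j]=30 take 30 → j++
[i=7,j=7] A[i]=34>B[j]=32 take 32 → j++
[i=7,j=8] A[i]=34<=B[j]=34 take 34 → i++
[i=8,j=8] A[i]=37>B[j]=34 take 34 → j++
[i=8,j=9] A[i]=37<=B[j]=37 take 37 → i++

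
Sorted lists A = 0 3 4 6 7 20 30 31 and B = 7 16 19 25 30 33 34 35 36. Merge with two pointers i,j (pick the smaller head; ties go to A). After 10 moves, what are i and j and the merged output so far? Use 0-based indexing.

i=6, j=4, merged so far=[0, 3, 4, 6, 7, 7, 16, 19, 20, 25]

i=0 j=0: A[i]=0<=B[j]=7 take 0, i++
i=1 j=0: A[i]=3<=B[j]=7 take 3, i++
i=2 j=0: A[i]=4<=B[j]=7 take 4, i++
i=3 j=0: A[i]=6<=B[j]=7 take 6, i++
i=4 j=0: A[i]=7<=B[j]=7 take 7, i++
i=5 j=0: A[i]=20>B[j]=7 take 7, j++
i=5 j=1: A[i]=20>B[j]=16 take 16, j++
i=5 j=2: A[i]=20>B[j]=19 take 19, j++
i=5 j=3: A[i]=20<=B[j]=25 take 20, i++
i=6 j=3: A[i]=30>B[j]=25 take 25, j++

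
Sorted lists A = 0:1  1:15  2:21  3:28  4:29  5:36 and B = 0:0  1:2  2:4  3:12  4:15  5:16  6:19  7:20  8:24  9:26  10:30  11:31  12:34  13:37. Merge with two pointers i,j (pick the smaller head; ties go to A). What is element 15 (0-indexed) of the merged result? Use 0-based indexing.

merged[15] = 30

i=0 j=0: A[i]=1>B[j]=0 take 0, j++
i=0 j=1: A[i]=1<=B[j]=2 take 1, i++
i=1 j=1: A[i]=15>B[j]=2 take 2, j++
i=1 j=2: A[i]=15>B[j]=4 take 4, j++
i=1 j=3: A[i]=15>B[j]=12 take 12, j++
i=1 j=4: A[i]=15<=B[j]=15 take 15, i++
i=2 j=4: A[i]=21>B[j]=15 take 15, j++
i=2 j=5: A[i]=21>B[j]=16 take 16, j++
i=2 j=6: A[i]=21>B[j]=19 take 19, j++
i=2 j=7: A[i]=21>B[j]=20 take 20, j++
i=2 j=8: A[i]=21<=B[j]=24 take 21, i++
i=3 j=8: A[i]=28>B[j]=24 take 24, j++
i=3 j=9: A[i]=28>B[j]=26 take 26, j++
i=3 j=10: A[i]=28<=B[j]=30 take 28, i++
i=4 j=10: A[i]=29<=B[j]=30 take 29, i++
i=5 j=10: A[i]=36>B[j]=30 take 30, j++
i=5 j=11: A[i]=36>B[j]=31 take 31, j++
i=5 j=12: A[i]=36>B[j]=34 take 34, j++
i=5 j=13: A[i]=36<=B[j]=37 take 36, i++
i=6 j=13: A done, take B[j]=37, j++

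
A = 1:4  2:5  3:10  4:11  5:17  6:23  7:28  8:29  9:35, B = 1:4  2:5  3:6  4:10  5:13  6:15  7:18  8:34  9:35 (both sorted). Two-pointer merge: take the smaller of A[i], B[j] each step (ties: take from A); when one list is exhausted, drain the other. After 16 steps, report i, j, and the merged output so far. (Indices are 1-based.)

i=9, j=9, merged so far=[4, 4, 5, 5, 6, 10, 10, 11, 13, 15, 17, 18, 23, 28, 29, 34]

[i=1,j=1] A[i]=4<=B[j]=4 take 4 → i++
[i=2,j=1] A[i]=5>B[j]=4 take 4 → j++
[i=2,j=2] A[i]=5<=B[j]=5 take 5 → i++
[i=3,j=2] A[i]=10>B[j]=5 take 5 → j++
[i=3,j=3] A[i]=10>B[j]=6 take 6 → j++
[i=3,j=4] A[i]=10<=B[j]=10 take 10 → i++
[i=4,j=4] A[i]=11>B[j]=10 take 10 → j++
[i=4,j=5] A[i]=11<=B[j]=13 take 11 → i++
[i=5,j=5] A[i]=17>B[j]=13 take 13 → j++
[i=5,j=6] A[i]=17>B[j]=15 take 15 → j++
[i=5,j=7] A[i]=17<=B[j]=18 take 17 → i++
[i=6,j=7] A[i]=23>B[j]=18 take 18 → j++
[i=6,j=8] A[i]=23<=B[j]=34 take 23 → i++
[i=7,j=8] A[i]=28<=B[j]=34 take 28 → i++
[i=8,j=8] A[i]=29<=B[j]=34 take 29 → i++
[i=9,j=8] A[i]=35>B[j]=34 take 34 → j++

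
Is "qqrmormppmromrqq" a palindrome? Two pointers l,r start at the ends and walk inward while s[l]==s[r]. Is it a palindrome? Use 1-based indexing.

l=1 r=16: 'q'=='q', l++,r--
l=2 r=15: 'q'=='q', l++,r--
l=3 r=14: 'r'=='r', l++,r--
l=4 r=13: 'm'=='m', l++,r--
l=5 r=12: 'o'=='o', l++,r--
l=6 r=11: 'r'=='r', l++,r--
l=7 r=10: 'm'=='m', l++,r--
l=8 r=9: 'p'=='p', l++,r--

palindrome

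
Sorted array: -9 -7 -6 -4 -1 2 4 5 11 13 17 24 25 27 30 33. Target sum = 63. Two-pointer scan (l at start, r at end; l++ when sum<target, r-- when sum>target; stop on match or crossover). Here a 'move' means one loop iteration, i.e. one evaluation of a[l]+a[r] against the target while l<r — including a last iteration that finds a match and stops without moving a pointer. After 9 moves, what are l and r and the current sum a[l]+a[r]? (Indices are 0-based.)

l=9, r=15, sum=46

[0,15] -9+33=24 <63 → l++
[1,15] -7+33=26 <63 → l++
[2,15] -6+33=27 <63 → l++
[3,15] -4+33=29 <63 → l++
[4,15] -1+33=32 <63 → l++
[5,15] 2+33=35 <63 → l++
[6,15] 4+33=37 <63 → l++
[7,15] 5+33=38 <63 → l++
[8,15] 11+33=44 <63 → l++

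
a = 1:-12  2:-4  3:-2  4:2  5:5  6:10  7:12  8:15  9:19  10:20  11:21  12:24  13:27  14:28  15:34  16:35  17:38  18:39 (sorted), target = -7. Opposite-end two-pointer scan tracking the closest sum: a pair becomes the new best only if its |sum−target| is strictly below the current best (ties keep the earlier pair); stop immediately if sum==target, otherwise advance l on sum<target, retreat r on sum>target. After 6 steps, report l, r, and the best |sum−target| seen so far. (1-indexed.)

l=1, r=12, best |Δ|=22

l=1 r=18: -12+39=27 d=34 *, r--
l=1 r=17: -12+38=26 d=33 *, r--
l=1 r=16: -12+35=23 d=30 *, r--
l=1 r=15: -12+34=22 d=29 *, r--
l=1 r=14: -12+28=16 d=23 *, r--
l=1 r=13: -12+27=15 d=22 *, r--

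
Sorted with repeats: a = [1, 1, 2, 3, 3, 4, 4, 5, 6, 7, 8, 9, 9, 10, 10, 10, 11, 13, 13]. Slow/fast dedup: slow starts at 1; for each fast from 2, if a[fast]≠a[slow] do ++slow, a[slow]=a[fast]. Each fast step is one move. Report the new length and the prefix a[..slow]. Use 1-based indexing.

length 12; prefix = [1, 2, 3, 4, 5, 6, 7, 8, 9, 10, 11, 13]

(s=1,f=2) a[fast]=1=a[slow] dup → fast++
(s=1,f=3) a[fast]=2≠a[slow]=1 write a[2]=2 → slow++,fast++
(s=2,f=4) a[fast]=3≠a[slow]=2 write a[3]=3 → slow++,fast++
(s=3,f=5) a[fast]=3=a[slow] dup → fast++
(s=3,f=6) a[fast]=4≠a[slow]=3 write a[4]=4 → slow++,fast++
(s=4,f=7) a[fast]=4=a[slow] dup → fast++
(s=4,f=8) a[fast]=5≠a[slow]=4 write a[5]=5 → slow++,fast++
(s=5,f=9) a[fast]=6≠a[slow]=5 write a[6]=6 → slow++,fast++
(s=6,f=10) a[fast]=7≠a[slow]=6 write a[7]=7 → slow++,fast++
(s=7,f=11) a[fast]=8≠a[slow]=7 write a[8]=8 → slow++,fast++
(s=8,f=12) a[fast]=9≠a[slow]=8 write a[9]=9 → slow++,fast++
(s=9,f=13) a[fast]=9=a[slow] dup → fast++
(s=9,f=14) a[fast]=10≠a[slow]=9 write a[10]=10 → slow++,fast++
(s=10,f=15) a[fast]=10=a[slow] dup → fast++
(s=10,f=16) a[fast]=10=a[slow] dup → fast++
(s=10,f=17) a[fast]=11≠a[slow]=10 write a[11]=11 → slow++,fast++
(s=11,f=18) a[fast]=13≠a[slow]=11 write a[12]=13 → slow++,fast++
(s=12,f=19) a[fast]=13=a[slow] dup → fast++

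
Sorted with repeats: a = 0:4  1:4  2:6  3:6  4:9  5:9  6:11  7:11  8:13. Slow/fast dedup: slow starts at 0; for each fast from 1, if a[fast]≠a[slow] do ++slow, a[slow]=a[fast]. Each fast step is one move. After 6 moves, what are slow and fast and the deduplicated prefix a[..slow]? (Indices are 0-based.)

slow=3, fast=7, prefix=[4, 6, 9, 11]

slow=0 fast=1: a[fast]=4=a[slow] dup, fast++
slow=0 fast=2: a[fast]=6≠a[slow]=4 write a[1]=6, slow++,fast++
slow=1 fast=3: a[fast]=6=a[slow] dup, fast++
slow=1 fast=4: a[fast]=9≠a[slow]=6 write a[2]=9, slow++,fast++
slow=2 fast=5: a[fast]=9=a[slow] dup, fast++
slow=2 fast=6: a[fast]=11≠a[slow]=9 write a[3]=11, slow++,fast++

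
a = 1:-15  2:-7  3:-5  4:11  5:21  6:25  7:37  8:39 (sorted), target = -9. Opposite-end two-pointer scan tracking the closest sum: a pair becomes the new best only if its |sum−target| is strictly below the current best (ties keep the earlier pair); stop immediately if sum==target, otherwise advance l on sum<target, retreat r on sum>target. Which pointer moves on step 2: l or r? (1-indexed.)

l=1 r=8: -15+39=24 d=33 *, r--
l=1 r=7: -15+37=22 d=31 *, r--

r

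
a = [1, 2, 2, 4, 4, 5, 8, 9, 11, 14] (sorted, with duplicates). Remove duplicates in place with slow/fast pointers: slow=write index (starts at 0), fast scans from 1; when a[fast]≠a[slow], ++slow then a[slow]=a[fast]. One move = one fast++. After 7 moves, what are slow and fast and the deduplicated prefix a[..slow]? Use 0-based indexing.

(s=0,f=1) a[fast]=2≠a[slow]=1 write a[1]=2 → slow++,fast++
(s=1,f=2) a[fast]=2=a[slow] dup → fast++
(s=1,f=3) a[fast]=4≠a[slow]=2 write a[2]=4 → slow++,fast++
(s=2,f=4) a[fast]=4=a[slow] dup → fast++
(s=2,f=5) a[fast]=5≠a[slow]=4 write a[3]=5 → slow++,fast++
(s=3,f=6) a[fast]=8≠a[slow]=5 write a[4]=8 → slow++,fast++
(s=4,f=7) a[fast]=9≠a[slow]=8 write a[5]=9 → slow++,fast++

slow=5, fast=8, prefix=[1, 2, 4, 5, 8, 9]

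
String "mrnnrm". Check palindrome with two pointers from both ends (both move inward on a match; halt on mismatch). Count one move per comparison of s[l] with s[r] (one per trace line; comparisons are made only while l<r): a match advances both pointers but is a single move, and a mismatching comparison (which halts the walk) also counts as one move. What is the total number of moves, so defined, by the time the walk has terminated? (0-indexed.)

[0,5] 'm'=='m' → l++,r--
[1,4] 'r'=='r' → l++,r--
[2,3] 'n'=='n' → l++,r--

3 moves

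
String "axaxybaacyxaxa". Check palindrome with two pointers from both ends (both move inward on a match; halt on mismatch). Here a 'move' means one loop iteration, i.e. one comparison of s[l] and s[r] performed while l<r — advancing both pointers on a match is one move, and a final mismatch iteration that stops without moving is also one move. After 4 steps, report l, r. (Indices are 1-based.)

l=5, r=10

[1,14] 'a'=='a' → l++,r--
[2,13] 'x'=='x' → l++,r--
[3,12] 'a'=='a' → l++,r--
[4,11] 'x'=='x' → l++,r--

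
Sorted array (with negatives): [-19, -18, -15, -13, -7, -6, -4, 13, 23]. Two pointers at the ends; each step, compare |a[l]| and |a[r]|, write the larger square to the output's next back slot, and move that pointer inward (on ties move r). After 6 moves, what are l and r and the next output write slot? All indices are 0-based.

l=0 r=8: |-19|<=|23| out[8]=529, r--
l=0 r=7: |-19|>|13| out[7]=361, l++
l=1 r=7: |-18|>|13| out[6]=324, l++
l=2 r=7: |-15|>|13| out[5]=225, l++
l=3 r=7: |-13|<=|13| out[4]=169, r--
l=3 r=6: |-13|>|-4| out[3]=169, l++

l=4, r=6, next write slot=2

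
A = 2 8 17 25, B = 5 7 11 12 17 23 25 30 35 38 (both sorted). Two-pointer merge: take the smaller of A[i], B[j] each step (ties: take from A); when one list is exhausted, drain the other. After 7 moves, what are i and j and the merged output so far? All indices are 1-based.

i=4, j=5, merged so far=[2, 5, 7, 8, 11, 12, 17]

i=1 j=1: A[i]=2<=B[j]=5 take 2, i++
i=2 j=1: A[i]=8>B[j]=5 take 5, j++
i=2 j=2: A[i]=8>B[j]=7 take 7, j++
i=2 j=3: A[i]=8<=B[j]=11 take 8, i++
i=3 j=3: A[i]=17>B[j]=11 take 11, j++
i=3 j=4: A[i]=17>B[j]=12 take 12, j++
i=3 j=5: A[i]=17<=B[j]=17 take 17, i++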